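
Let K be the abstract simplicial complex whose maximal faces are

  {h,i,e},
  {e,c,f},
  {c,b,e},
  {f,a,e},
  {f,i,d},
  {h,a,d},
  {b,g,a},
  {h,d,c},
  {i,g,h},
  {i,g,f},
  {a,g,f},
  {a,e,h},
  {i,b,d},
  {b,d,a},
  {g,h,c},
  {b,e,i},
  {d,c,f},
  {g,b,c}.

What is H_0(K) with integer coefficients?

Fix the vertex order a < b < c < d < e < f < g < h < i and write every simplex with vertices in increasing order. Then dim K = 2 and the simplices of K are:

  0-simplices (9): a, b, c, d, e, f, g, h, i
  1-simplices (27): ab, ad, ae, af, ag, ah, bc, bd, be, bg, bi, cd, ce, cf, cg, ch, df, dh, di, ef, eh, ei, fg, fi, gh, gi, hi
  2-simplices (18): abd, abg, adh, aef, aeh, afg, bce, bcg, bdi, bei, cdf, cdh, cef, cgh, dfi, ehi, fgi, ghi

giving chain groups C_0 ≅ Z^9, C_1 ≅ Z^27, C_2 ≅ Z^18.

The boundary map ∂_1: C_1 → C_0 maps an edge to its endpoints' difference, ∂[p,q] = q − p.
The resulting 9×27 matrix has rank 8, and its Smith normal form has invariant factors (1,1,1,1,1,1,1,1).

Boundary ∂_2: C_2 → C_1 sends each 2-simplex [p,q,r] to [q,r] − [p,r] + [p,q]. For instance
  ∂cdf = df − cf + cd,
  ∂ghi = hi − gi + gh.
This gives a 27×18 integer matrix of rank 17; reducing to Smith normal form yields diagonal entries (1,1,1,1,1,1,1,1,1,1,1,1,1,1,1,1,1).

From H_k ≅ ker(∂_k) / im(∂_{k+1}) we obtain:

  H_0: rank C_0 − rank ∂_1 = 9 − 8 = 1, and the invariant factors of ∂_1 are all 1, so H_0 ≅ Z.

H_0 = Z.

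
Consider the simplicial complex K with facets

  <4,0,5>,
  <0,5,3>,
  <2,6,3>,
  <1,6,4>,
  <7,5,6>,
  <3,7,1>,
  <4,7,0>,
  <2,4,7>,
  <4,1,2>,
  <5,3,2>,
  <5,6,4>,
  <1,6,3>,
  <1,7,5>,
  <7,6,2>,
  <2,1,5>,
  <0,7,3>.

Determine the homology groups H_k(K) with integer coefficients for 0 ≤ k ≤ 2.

We work with the vertex ordering 0 < 1 < 2 < 3 < 4 < 5 < 6 < 7. The simplices of K, each written with vertices in increasing order, are:

  0-simplices (8): [0], [1], [2], [3], [4], [5], [6], [7]
  1-simplices (24): (24 of them)
  2-simplices (16): [0,3,5], [0,3,7], [0,4,5], [0,4,7], [1,2,4], [1,2,5], [1,3,6], [1,3,7], [1,4,6], [1,5,7], [2,3,5], [2,3,6], [2,4,7], [2,6,7], [4,5,6], [5,6,7]

Hence C_0 ≅ Z^8, C_1 ≅ Z^24, C_2 ≅ Z^16.

∂_1: C_1 → C_0 is given by ∂[p,q] = [q] − [p]. For instance
  ∂[4,5] = [5] − [4].
This gives a 8×24 integer matrix of rank 7; reducing to Smith normal form yields diagonal entries (1,1,1,1,1,1,1).

The boundary map ∂_2: C_2 → C_1 acts by ∂[p,q,r] = [q,r] − [p,r] + [p,q]. For instance
  ∂[1,4,6] = [4,6] − [1,6] + [1,4],
  ∂[1,2,4] = [2,4] − [1,4] + [1,2].
As a 24×16 matrix over Z this has rank 15, with invariant factors (1,1,1,1,1,1,1,1,1,1,1,1,1,1,1).

Now H_k = ker ∂_k / im ∂_{k+1}, so:

  H_0: rank C_0 − rank ∂_1 = 8 − 7 = 1, and the invariant factors of ∂_1 are all 1, so H_0 ≅ Z.
  H_1: rank ker ∂_1 − rank ∂_2 = (24 − 7) − 15 = 2, and the invariant factors of ∂_2 are all 1, so H_1 ≅ Z^2.
  H_2: rank ker ∂_2 − rank ∂_3 = (16 − 15) − 0 = 1, and there is no ∂_3, so H_2 ≅ Z.

(K is a triangulation of the torus T^2.)

H_0 = Z,  H_1 = Z^2,  H_2 = Z.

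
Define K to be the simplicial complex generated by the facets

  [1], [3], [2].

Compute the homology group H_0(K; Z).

H_0 = Z^3.

K has 3 vertices.
rank ∂_0 = 0, rank ∂_1 = 0 ⇒ b_0 = 3 − 0 − 0 = 3. So H_0 = Z^3.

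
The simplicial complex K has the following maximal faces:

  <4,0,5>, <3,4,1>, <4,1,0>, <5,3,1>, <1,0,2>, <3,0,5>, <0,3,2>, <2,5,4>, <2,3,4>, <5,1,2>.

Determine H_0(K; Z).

H_0 = Z.

Take the total order 0 < 1 < 2 < 3 < 4 < 5 on the vertex set. Then K (dimension 2) consists of the simplices:

  0-simplices (6): [0], [1], [2], [3], [4], [5]
  1-simplices (15): [0,1], [0,2], [0,3], [0,4], [0,5], [1,2], [1,3], [1,4], [1,5], [2,3], [2,4], [2,5], [3,4], [3,5], [4,5]
  2-simplices (10): [0,1,2], [0,1,4], [0,2,3], [0,3,5], [0,4,5], [1,2,5], [1,3,4], [1,3,5], [2,3,4], [2,4,5]

Hence C_0 ≅ Z^6, C_1 ≅ Z^15, C_2 ≅ Z^10.

Boundary ∂_1: C_1 → C_0 maps an edge to its endpoints' difference, ∂[p,q] = q − p.
This gives a 6×15 integer matrix of rank 5; reducing to Smith normal form yields diagonal entries (1,1,1,1,1).

Boundary ∂_2: C_2 → C_1 maps a triangle to the signed sum of its edges. For instance
  ∂[2,3,4] = [3,4] − [2,4] + [2,3],
  ∂[0,1,4] = [1,4] − [0,4] + [0,1].
As a 15×10 matrix over Z this has rank 10, with invariant factors (1,1,1,1,1,1,1,1,1,2).

Computing H_k = (kernel of ∂_k) / (image of ∂_{k+1}):

  H_0: rank C_0 − rank ∂_1 = 6 − 5 = 1, and the invariant factors of ∂_1 are all 1, so H_0 ≅ Z.

(K is a triangulation of the real projective plane RP^2.)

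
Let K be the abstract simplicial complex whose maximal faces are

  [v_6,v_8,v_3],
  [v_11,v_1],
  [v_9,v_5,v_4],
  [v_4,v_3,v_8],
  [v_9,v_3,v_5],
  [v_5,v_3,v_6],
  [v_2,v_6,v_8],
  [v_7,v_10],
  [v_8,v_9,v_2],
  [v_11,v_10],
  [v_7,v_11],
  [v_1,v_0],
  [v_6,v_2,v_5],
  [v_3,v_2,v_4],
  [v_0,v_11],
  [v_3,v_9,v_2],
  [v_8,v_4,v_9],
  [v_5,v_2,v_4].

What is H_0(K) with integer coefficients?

H_0 ≅ Z^2.

We work with the vertex ordering v_0 < v_1 < v_2 < v_3 < v_4 < v_5 < v_6 < v_7 < v_8 < v_9 < v_10 < v_11. The simplices of K, each written with vertices in increasing order, are:

  0-simplices (12): [v_0], [v_1], [v_2], [v_3], [v_4], [v_5], [v_6], [v_7], [v_8], [v_9], [v_10], [v_11]
  1-simplices (24): (24 of them)
  2-simplices (12): (12 of them)

so the chain groups are C_0 ≅ Z^12, C_1 ≅ Z^24, C_2 ≅ Z^12.

∂_1: C_1 → C_0 maps an edge to its endpoints' difference, ∂[p,q] = q − p.
The 12×24 boundary matrix has rank 10 and Smith normal form diag(1,1,1,1,1,1,1,1,1,1).

Boundary ∂_2: C_2 → C_1 sends each 2-simplex [p,q,r] to [q,r] − [p,r] + [p,q]. For instance
  ∂[v_2,v_3,v_4] = [v_3,v_4] − [v_2,v_4] + [v_2,v_3],
  ∂[v_3,v_5,v_6] = [v_5,v_6] − [v_3,v_6] + [v_3,v_5].
The resulting 24×12 matrix has rank 12, and its Smith normal form has invariant factors (1,1,1,1,1,1,1,1,1,1,1,2).

Reading off H_k = ker ∂_k / im ∂_{k+1}:

  H_0: rank C_0 − rank ∂_1 = 12 − 10 = 2, and the invariant factors of ∂_1 are all 1, so H_0 = Z^2.

(K is a triangulation of the disjoint union of a wedge of 2 circles and the real projective plane RP^2.)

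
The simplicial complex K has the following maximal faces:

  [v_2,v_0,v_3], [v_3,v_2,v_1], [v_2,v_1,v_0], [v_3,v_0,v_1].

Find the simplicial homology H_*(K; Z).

Order the vertices as v_0 < v_1 < v_2 < v_3. Listing each simplex with vertices in this order, K has dimension 2 with simplices:

  0-simplices (4): [v_0], [v_1], [v_2], [v_3]
  1-simplices (6): [v_0,v_1], [v_0,v_2], [v_0,v_3], [v_1,v_2], [v_1,v_3], [v_2,v_3]
  2-simplices (4): [v_0,v_1,v_2], [v_0,v_1,v_3], [v_0,v_2,v_3], [v_1,v_2,v_3]

giving chain groups C_0 ≅ Z^4, C_1 ≅ Z^6, C_2 ≅ Z^4.

∂_1: C_1 → C_0 maps an edge to its endpoints' difference, ∂[p,q] = q − p. For instance
  ∂[v_0,v_2] = [v_2] − [v_0].
This gives a 4×6 integer matrix of rank 3; reducing to Smith normal form yields diagonal entries (1,1,1).

Boundary ∂_2: C_2 → C_1 sends each 2-simplex [p,q,r] to [q,r] − [p,r] + [p,q]. For instance
  ∂[v_1,v_2,v_3] = [v_2,v_3] − [v_1,v_3] + [v_1,v_2],
  ∂[v_0,v_2,v_3] = [v_2,v_3] − [v_0,v_3] + [v_0,v_2].
This gives a 6×4 integer matrix of rank 3; reducing to Smith normal form yields diagonal entries (1,1,1).

Now H_k = ker ∂_k / im ∂_{k+1}, so:

  H_0: rank C_0 − rank ∂_1 = 4 − 3 = 1, and the invariant factors of ∂_1 are all 1, so H_0 ≅ Z.
  H_1: rank ker ∂_1 − rank ∂_2 = (6 − 3) − 3 = 0, and the invariant factors of ∂_2 are all 1, so H_1 ≅ 0.
  H_2: rank ker ∂_2 − rank ∂_3 = (4 − 3) − 0 = 1, and there is no ∂_3, so H_2 ≅ Z.

As a check, the Euler characteristic is 4 − 6 + 4 = 2, which agrees with 1 − 0 + 1 = 2.
(K is a triangulation of the 2-sphere S^2.)

H_0 = Z,  H_1 = 0,  H_2 = Z.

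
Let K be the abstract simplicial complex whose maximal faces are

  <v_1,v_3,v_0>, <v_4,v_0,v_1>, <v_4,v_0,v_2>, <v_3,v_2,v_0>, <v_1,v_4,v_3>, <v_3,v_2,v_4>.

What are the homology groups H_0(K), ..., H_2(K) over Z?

H_0 = Z,  H_1 = 0,  H_2 = Z.

Fix the vertex order v_0 < v_1 < v_2 < v_3 < v_4 and write every simplex with vertices in increasing order. Then dim K = 2 and the simplices of K are:

  0-simplices (5): [v_0], [v_1], [v_2], [v_3], [v_4]
  1-simplices (9): [v_0,v_1], [v_0,v_2], [v_0,v_3], [v_0,v_4], [v_1,v_3], [v_1,v_4], [v_2,v_3], [v_2,v_4], [v_3,v_4]
  2-simplices (6): [v_0,v_1,v_3], [v_0,v_1,v_4], [v_0,v_2,v_3], [v_0,v_2,v_4], [v_1,v_3,v_4], [v_2,v_3,v_4]

giving chain groups C_0 ≅ Z^5, C_1 ≅ Z^9, C_2 ≅ Z^6.

∂_1: C_1 → C_0 maps an edge to its endpoints' difference, ∂[p,q] = q − p. For instance
  ∂[v_0,v_2] = [v_2] − [v_0].
This gives a 5×9 integer matrix of rank 4; reducing to Smith normal form yields diagonal entries (1,1,1,1).

The boundary map ∂_2: C_2 → C_1 sends each 2-simplex [p,q,r] to [q,r] − [p,r] + [p,q]. For instance
  ∂[v_0,v_1,v_3] = [v_1,v_3] − [v_0,v_3] + [v_0,v_1],
  ∂[v_0,v_1,v_4] = [v_1,v_4] − [v_0,v_4] + [v_0,v_1].
The 9×6 boundary matrix has rank 5 and Smith normal form diag(1,1,1,1,1).

From H_k ≅ ker(∂_k) / im(∂_{k+1}) we obtain:

  H_0: rank C_0 − rank ∂_1 = 5 − 4 = 1, and the invariant factors of ∂_1 are all 1, so H_0 ≅ Z.
  H_1: rank ker ∂_1 − rank ∂_2 = (9 − 4) − 5 = 0, and the invariant factors of ∂_2 are all 1, so H_1 ≅ 0.
  H_2: rank ker ∂_2 − rank ∂_3 = (6 − 5) − 0 = 1, and there is no ∂_3, so H_2 ≅ Z.

As a check, the Euler characteristic is 5 − 9 + 6 = 2, which agrees with 1 − 0 + 1 = 2.
(K is a triangulation of the 2-sphere S^2.)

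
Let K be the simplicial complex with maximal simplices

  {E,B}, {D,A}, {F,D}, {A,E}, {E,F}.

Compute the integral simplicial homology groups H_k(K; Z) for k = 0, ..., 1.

Order the vertices as A < B < D < E < F. Listing each simplex with vertices in this order, K has dimension 1 with simplices:

  0-simplices (5): A, B, D, E, F
  1-simplices (5): AD, AE, BE, DF, EF

giving chain groups C_0 ≅ Z^5, C_1 ≅ Z^5.

The boundary map ∂_1: C_1 → C_0 is given by ∂[p,q] = [q] − [p]. For instance
  ∂DF = F − D.
The 5×5 boundary matrix has rank 4 and Smith normal form diag(1,1,1,1).

Reading off H_k = ker ∂_k / im ∂_{k+1}:

  H_0: rank C_0 − rank ∂_1 = 5 − 4 = 1, and the invariant factors of ∂_1 are all 1, so H_0 = Z.
  H_1: rank ker ∂_1 − rank ∂_2 = (5 − 4) − 0 = 1, and there is no ∂_2, so H_1 = Z.

H_0 = Z,  H_1 = Z.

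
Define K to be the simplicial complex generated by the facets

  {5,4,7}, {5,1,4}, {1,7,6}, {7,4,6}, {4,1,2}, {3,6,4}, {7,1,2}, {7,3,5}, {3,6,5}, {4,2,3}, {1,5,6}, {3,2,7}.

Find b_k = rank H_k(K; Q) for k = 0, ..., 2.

Take the total order 1 < 2 < 3 < 4 < 5 < 6 < 7 on the vertex set. Then K (dimension 2) consists of the simplices:

  0-simplices (7): [1], [2], [3], [4], [5], [6], [7]
  1-simplices (18): [1,2], [1,4], [1,5], [1,6], [1,7], [2,3], [2,4], [2,7], [3,4], [3,5], [3,6], [3,7], [4,5], [4,6], [4,7], [5,6], [5,7], [6,7]
  2-simplices (12): [1,2,4], [1,2,7], [1,4,5], [1,5,6], [1,6,7], [2,3,4], [2,3,7], [3,4,6], [3,5,6], [3,5,7], [4,5,7], [4,6,7]

Hence C_0 ≅ Z^7, C_1 ≅ Z^18, C_2 ≅ Z^12.

∂_1: C_1 → C_0 maps an edge to its endpoints' difference, ∂[p,q] = q − p. For instance
  ∂[3,6] = [6] − [3].
The resulting 7×18 matrix has rank 6, and its Smith normal form has invariant factors (1,1,1,1,1,1).

Boundary ∂_2: C_2 → C_1 acts by ∂[p,q,r] = [q,r] − [p,r] + [p,q]. For instance
  ∂[4,6,7] = [6,7] − [4,7] + [4,6],
  ∂[1,5,6] = [5,6] − [1,6] + [1,5].
As a 18×12 matrix over Z this has rank 12, with invariant factors (1,1,1,1,1,1,1,1,1,1,1,2).

From H_k ≅ ker(∂_k) / im(∂_{k+1}) we obtain:

  H_0: rank C_0 − rank ∂_1 = 7 − 6 = 1, and the invariant factors of ∂_1 are all 1, so H_0 ≅ Z.
  H_1: rank ker ∂_1 − rank ∂_2 = (18 − 6) − 12 = 0, and ∂_2 has invariant factor 2 > 1, so H_1 ≅ Z/2.
  H_2: rank ker ∂_2 − rank ∂_3 = (12 − 12) − 0 = 0, and there is no ∂_3, so H_2 ≅ 0.

(K is a triangulation of the real projective plane RP^2.)

Hence the Betti numbers are b_0 = 1, b_1 = 0, b_2 = 0.

b_0 = 1, b_1 = 0, b_2 = 0.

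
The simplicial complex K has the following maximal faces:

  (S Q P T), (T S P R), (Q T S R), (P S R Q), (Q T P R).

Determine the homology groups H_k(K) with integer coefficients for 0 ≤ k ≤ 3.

H_0 = Z,  H_1 = 0,  H_2 = 0,  H_3 = Z.

K has 5 vertices, 10 edges, 10 triangles, 5 3-simplices.
rank ∂_0 = 0, rank ∂_1 = 4 ⇒ b_0 = 5 − 0 − 4 = 1; all invariant factors of ∂_1 are 1 so no torsion. So H_0 = Z.
rank ∂_1 = 4, rank ∂_2 = 6 ⇒ b_1 = 10 − 4 − 6 = 0; all invariant factors of ∂_2 are 1 so no torsion. So H_1 = 0.
rank ∂_2 = 6, rank ∂_3 = 4 ⇒ b_2 = 10 − 6 − 4 = 0; all invariant factors of ∂_3 are 1 so no torsion. So H_2 = 0.
rank ∂_3 = 4, rank ∂_4 = 0 ⇒ b_3 = 5 − 4 − 0 = 1. So H_3 = Z.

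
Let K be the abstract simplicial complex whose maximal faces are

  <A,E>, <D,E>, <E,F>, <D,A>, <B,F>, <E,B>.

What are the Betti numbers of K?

Order the vertices as A < B < D < E < F. Listing each simplex with vertices in this order, K has dimension 1 with simplices:

  0-simplices (5): A, B, D, E, F
  1-simplices (6): AD, AE, BE, BF, DE, EF

so the chain groups are C_0 ≅ Z^5, C_1 ≅ Z^6.

∂_1: C_1 → C_0 maps an edge to its endpoints' difference, ∂[p,q] = q − p. For instance
  ∂AD = D − A.
As a 5×6 matrix over Z this has rank 4, with invariant factors (1,1,1,1).

From H_k ≅ ker(∂_k) / im(∂_{k+1}) we obtain:

  H_0: rank C_0 − rank ∂_1 = 5 − 4 = 1, and the invariant factors of ∂_1 are all 1, so H_0 = Z.
  H_1: rank ker ∂_1 − rank ∂_2 = (6 − 4) − 0 = 2, and there is no ∂_2, so H_1 = Z^2.

(K is a triangulation of a wedge of 2 circles.)

Hence the Betti numbers are b_0 = 1, b_1 = 2.

b_0 = 1, b_1 = 2.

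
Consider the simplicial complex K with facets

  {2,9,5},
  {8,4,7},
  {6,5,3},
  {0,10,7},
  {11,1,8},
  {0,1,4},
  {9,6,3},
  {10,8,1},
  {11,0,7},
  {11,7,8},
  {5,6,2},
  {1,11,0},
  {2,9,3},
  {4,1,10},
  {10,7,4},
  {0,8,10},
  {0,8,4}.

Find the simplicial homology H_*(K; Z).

Take the total order 0 < 1 < 2 < 3 < 4 < 5 < 6 < 7 < 8 < 9 < 10 < 11 on the vertex set. Then K (dimension 2) consists of the simplices:

  0-simplices (12): [0], [1], [2], [3], [4], [5], [6], [7], [8], [9], [10], [11]
  1-simplices (28): (28 of them)
  2-simplices (17): [0,1,4], [0,1,11], [0,4,8], [0,7,10], [0,7,11], [0,8,10], [1,4,10], [1,8,10], [1,8,11], [2,3,9], [2,5,6], [2,5,9], [3,5,6], [3,6,9], [4,7,8], [4,7,10], [7,8,11]

Hence C_0 ≅ Z^12, C_1 ≅ Z^28, C_2 ≅ Z^17.

∂_1: C_1 → C_0 sends each edge [p,q] (with p < q) to q − p. For instance
  ∂[3,6] = [6] − [3].
As a 12×28 matrix over Z this has rank 10, with invariant factors (1,1,1,1,1,1,1,1,1,1).

∂_2: C_2 → C_1 acts by ∂[p,q,r] = [q,r] − [p,r] + [p,q]. For instance
  ∂[3,6,9] = [6,9] − [3,9] + [3,6],
  ∂[0,1,11] = [1,11] − [0,11] + [0,1].
This gives a 28×17 integer matrix of rank 17; reducing to Smith normal form yields diagonal entries (1,1,1,1,1,1,1,1,1,1,1,1,1,1,1,1,2).

Now H_k = ker ∂_k / im ∂_{k+1}, so:

  H_0: rank C_0 − rank ∂_1 = 12 − 10 = 2, and the invariant factors of ∂_1 are all 1, so H_0 = Z^2.
  H_1: rank ker ∂_1 − rank ∂_2 = (28 − 10) − 17 = 1, and ∂_2 has invariant factor 2 > 1, so H_1 = Z ⊕ Z/2.
  H_2: rank ker ∂_2 − rank ∂_3 = (17 − 17) − 0 = 0, and there is no ∂_3, so H_2 = 0.

H_0 = Z^2,  H_1 = Z ⊕ Z/2,  H_2 = 0.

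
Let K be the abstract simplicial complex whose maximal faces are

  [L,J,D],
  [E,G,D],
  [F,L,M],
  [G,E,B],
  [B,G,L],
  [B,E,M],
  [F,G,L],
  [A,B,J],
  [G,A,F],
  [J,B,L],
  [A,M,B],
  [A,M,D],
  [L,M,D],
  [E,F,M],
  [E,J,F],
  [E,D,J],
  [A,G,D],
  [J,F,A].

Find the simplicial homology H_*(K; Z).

H_0 ≅ Z,  H_1 ≅ Z^2,  H_2 ≅ Z.

Fix the vertex order A < B < D < E < F < G < J < L < M and write every simplex with vertices in increasing order. Then dim K = 2 and the simplices of K are:

  0-simplices (9): A, B, D, E, F, G, J, L, M
  1-simplices (27): AB, AD, AF, AG, AJ, AM, BE, BG, BJ, BL, BM, DE, DG, DJ, DL, DM, EF, EG, EJ, EM, FG, FJ, FL, FM, GL, JL, LM
  2-simplices (18): ABJ, ABM, ADG, ADM, AFG, AFJ, BEG, BEM, BGL, BJL, DEG, DEJ, DJL, DLM, EFJ, EFM, FGL, FLM

so the chain groups are C_0 ≅ Z^9, C_1 ≅ Z^27, C_2 ≅ Z^18.

∂_1: C_1 → C_0 is given by ∂[p,q] = [q] − [p]. For instance
  ∂AD = D − A.
This gives a 9×27 integer matrix of rank 8; reducing to Smith normal form yields diagonal entries (1,1,1,1,1,1,1,1).

The boundary map ∂_2: C_2 → C_1 acts by ∂[p,q,r] = [q,r] − [p,r] + [p,q]. For instance
  ∂BEG = EG − BG + BE,
  ∂DLM = LM − DM + DL.
The 27×18 boundary matrix has rank 17 and Smith normal form diag(1,1,1,1,1,1,1,1,1,1,1,1,1,1,1,1,1).

Reading off H_k = ker ∂_k / im ∂_{k+1}:

  H_0: rank C_0 − rank ∂_1 = 9 − 8 = 1, and the invariant factors of ∂_1 are all 1, so H_0 = Z.
  H_1: rank ker ∂_1 − rank ∂_2 = (27 − 8) − 17 = 2, and the invariant factors of ∂_2 are all 1, so H_1 = Z^2.
  H_2: rank ker ∂_2 − rank ∂_3 = (18 − 17) − 0 = 1, and there is no ∂_3, so H_2 = Z.

As a check, the Euler characteristic is 9 − 27 + 18 = 0, which agrees with 1 − 2 + 1 = 0.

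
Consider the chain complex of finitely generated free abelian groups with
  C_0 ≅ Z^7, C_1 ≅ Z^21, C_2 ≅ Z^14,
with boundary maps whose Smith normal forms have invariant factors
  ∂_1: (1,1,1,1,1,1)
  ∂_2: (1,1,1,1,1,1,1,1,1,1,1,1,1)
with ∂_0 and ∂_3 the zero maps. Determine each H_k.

H_0 ≅ Z,  H_1 ≅ Z^2,  H_2 ≅ Z.

H_0: b_0 = 7 − 0 − 6 = 1; torsion from ∂_1 factors > 1: none. So H_0 ≅ Z.
H_1: b_1 = 21 − 6 − 13 = 2; torsion from ∂_2 factors > 1: none. So H_1 ≅ Z^2.
H_2: b_2 = 14 − 13 − 0 = 1; torsion from ∂_3 factors > 1: none. So H_2 ≅ Z.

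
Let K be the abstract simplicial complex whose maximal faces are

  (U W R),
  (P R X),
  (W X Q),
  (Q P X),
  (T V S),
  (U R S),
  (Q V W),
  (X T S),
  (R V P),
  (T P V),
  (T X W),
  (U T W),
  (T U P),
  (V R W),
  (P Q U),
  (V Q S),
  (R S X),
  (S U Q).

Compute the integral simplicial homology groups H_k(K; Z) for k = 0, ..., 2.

H_0 = Z,  H_1 = Z^2,  H_2 = Z.

Fix the vertex order P < Q < R < S < T < U < V < W < X and write every simplex with vertices in increasing order. Then dim K = 2 and the simplices of K are:

  0-simplices (9): P, Q, R, S, T, U, V, W, X
  1-simplices (27): PQ, PR, PT, PU, PV, PX, QS, QU, QV, QW, QX, RS, RU, RV, RW, RX, ST, SU, SV, SX, TU, TV, TW, TX, UW, VW, WX
  2-simplices (18): PQU, PQX, PRV, PRX, PTU, PTV, QSU, QSV, QVW, QWX, RSU, RSX, RUW, RVW, STV, STX, TUW, TWX

so the chain groups are C_0 ≅ Z^9, C_1 ≅ Z^27, C_2 ≅ Z^18.

The boundary map ∂_1: C_1 → C_0 maps an edge to its endpoints' difference, ∂[p,q] = q − p.
This gives a 9×27 integer matrix of rank 8; reducing to Smith normal form yields diagonal entries (1,1,1,1,1,1,1,1).

Boundary ∂_2: C_2 → C_1 acts by ∂[p,q,r] = [q,r] − [p,r] + [p,q]. For instance
  ∂PRV = RV − PV + PR,
  ∂QWX = WX − QX + QW.
As a 27×18 matrix over Z this has rank 17, with invariant factors (1,1,1,1,1,1,1,1,1,1,1,1,1,1,1,1,1).

From H_k ≅ ker(∂_k) / im(∂_{k+1}) we obtain:

  H_0: rank C_0 − rank ∂_1 = 9 − 8 = 1, and the invariant factors of ∂_1 are all 1, so H_0 ≅ Z.
  H_1: rank ker ∂_1 − rank ∂_2 = (27 − 8) − 17 = 2, and the invariant factors of ∂_2 are all 1, so H_1 ≅ Z^2.
  H_2: rank ker ∂_2 − rank ∂_3 = (18 − 17) − 0 = 1, and there is no ∂_3, so H_2 ≅ Z.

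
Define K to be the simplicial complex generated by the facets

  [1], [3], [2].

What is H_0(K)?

We work with the vertex ordering 1 < 2 < 3. The simplices of K, each written with vertices in increasing order, are:

  0-simplices (3): [1], [2], [3]

so the chain groups are C_0 ≅ Z^3.

Computing H_k = (kernel of ∂_k) / (image of ∂_{k+1}):

  H_0: rank C_0 − rank ∂_1 = 3 − 0 = 3, and there is no ∂_1, so H_0 ≅ Z^3.

(K is a triangulation of a set of 3 points.)

H_0 = Z^3.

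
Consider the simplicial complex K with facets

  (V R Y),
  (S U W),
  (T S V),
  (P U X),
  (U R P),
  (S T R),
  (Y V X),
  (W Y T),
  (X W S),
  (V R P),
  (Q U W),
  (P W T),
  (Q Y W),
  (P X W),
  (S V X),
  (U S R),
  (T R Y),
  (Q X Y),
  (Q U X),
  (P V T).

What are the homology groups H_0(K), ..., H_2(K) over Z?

H_0 = Z,  H_1 = Z × Z/2,  H_2 = 0.

Order the vertices as P < Q < R < S < T < U < V < W < X < Y. Listing each simplex with vertices in this order, K has dimension 2 with simplices:

  0-simplices (10): P, Q, R, S, T, U, V, W, X, Y
  1-simplices (30): PR, PT, PU, PV, PW, PX, QU, QW, QX, QY, RS, RT, RU, RV, RY, ST, SU, SV, SW, SX, TV, TW, TY, UW, UX, VX, VY, WX, WY, XY
  2-simplices (20): PRU, PRV, PTV, PTW, PUX, PWX, QUW, QUX, QWY, QXY, RST, RSU, RTY, RVY, STV, SUW, SVX, SWX, TWY, VXY

giving chain groups C_0 ≅ Z^10, C_1 ≅ Z^30, C_2 ≅ Z^20.

Boundary ∂_1: C_1 → C_0 is given by ∂[p,q] = [q] − [p]. For instance
  ∂TV = V − T.
This gives a 10×30 integer matrix of rank 9; reducing to Smith normal form yields diagonal entries (1,1,1,1,1,1,1,1,1).

Boundary ∂_2: C_2 → C_1 sends each 2-simplex [p,q,r] to [q,r] − [p,r] + [p,q]. For instance
  ∂QUW = UW − QW + QU,
  ∂RST = ST − RT + RS.
This gives a 30×20 integer matrix of rank 20; reducing to Smith normal form yields diagonal entries (1,1,1,1,1,1,1,1,1,1,1,1,1,1,1,1,1,1,1,2).

Computing H_k = (kernel of ∂_k) / (image of ∂_{k+1}):

  H_0: rank C_0 − rank ∂_1 = 10 − 9 = 1, and the invariant factors of ∂_1 are all 1, so H_0 ≅ Z.
  H_1: rank ker ∂_1 − rank ∂_2 = (30 − 9) − 20 = 1, and ∂_2 has invariant factor 2 > 1, so H_1 ≅ Z × Z/2.
  H_2: rank ker ∂_2 − rank ∂_3 = (20 − 20) − 0 = 0, and there is no ∂_3, so H_2 ≅ 0.

As a check, the Euler characteristic is 10 − 30 + 20 = 0, which agrees with 1 − 1 + 0 = 0.
(K is a triangulation of the Klein bottle.)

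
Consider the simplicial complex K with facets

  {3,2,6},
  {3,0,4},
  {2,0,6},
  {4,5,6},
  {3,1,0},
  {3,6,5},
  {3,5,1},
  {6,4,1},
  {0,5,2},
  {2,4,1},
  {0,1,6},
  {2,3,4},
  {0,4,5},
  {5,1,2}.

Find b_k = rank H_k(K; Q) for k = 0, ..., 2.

Take the total order 0 < 1 < 2 < 3 < 4 < 5 < 6 on the vertex set. Then K (dimension 2) consists of the simplices:

  0-simplices (7): [0], [1], [2], [3], [4], [5], [6]
  1-simplices (21): [0,1], [0,2], [0,3], [0,4], [0,5], [0,6], [1,2], [1,3], [1,4], [1,5], [1,6], [2,3], [2,4], [2,5], [2,6], [3,4], [3,5], [3,6], [4,5], [4,6], [5,6]
  2-simplices (14): [0,1,3], [0,1,6], [0,2,5], [0,2,6], [0,3,4], [0,4,5], [1,2,4], [1,2,5], [1,3,5], [1,4,6], [2,3,4], [2,3,6], [3,5,6], [4,5,6]

Hence C_0 ≅ Z^7, C_1 ≅ Z^21, C_2 ≅ Z^14.

∂_1: C_1 → C_0 is given by ∂[p,q] = [q] − [p].
The 7×21 boundary matrix has rank 6 and Smith normal form diag(1,1,1,1,1,1).

∂_2: C_2 → C_1 acts by ∂[p,q,r] = [q,r] − [p,r] + [p,q]. For instance
  ∂[0,3,4] = [3,4] − [0,4] + [0,3],
  ∂[0,2,6] = [2,6] − [0,6] + [0,2].
As a 21×14 matrix over Z this has rank 13, with invariant factors (1,1,1,1,1,1,1,1,1,1,1,1,1).

Now H_k = ker ∂_k / im ∂_{k+1}, so:

  H_0: rank C_0 − rank ∂_1 = 7 − 6 = 1, and the invariant factors of ∂_1 are all 1, so H_0 ≅ Z.
  H_1: rank ker ∂_1 − rank ∂_2 = (21 − 6) − 13 = 2, and the invariant factors of ∂_2 are all 1, so H_1 ≅ Z^2.
  H_2: rank ker ∂_2 − rank ∂_3 = (14 − 13) − 0 = 1, and there is no ∂_3, so H_2 ≅ Z.

Hence the Betti numbers are b_0 = 1, b_1 = 2, b_2 = 1.

b_0 = 1, b_1 = 2, b_2 = 1.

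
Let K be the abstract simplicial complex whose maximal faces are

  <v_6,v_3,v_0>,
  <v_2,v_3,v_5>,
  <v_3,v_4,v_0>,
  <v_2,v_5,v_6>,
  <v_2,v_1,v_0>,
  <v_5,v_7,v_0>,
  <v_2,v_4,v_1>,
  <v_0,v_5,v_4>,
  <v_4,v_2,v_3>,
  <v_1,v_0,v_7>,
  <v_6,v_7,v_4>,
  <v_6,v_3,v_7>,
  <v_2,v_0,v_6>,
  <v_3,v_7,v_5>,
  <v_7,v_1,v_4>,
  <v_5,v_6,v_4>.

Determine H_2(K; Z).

Order the vertices as v_0 < v_1 < v_2 < v_3 < v_4 < v_5 < v_6 < v_7. Listing each simplex with vertices in this order, K has dimension 2 with simplices:

  0-simplices (8): [v_0], [v_1], [v_2], [v_3], [v_4], [v_5], [v_6], [v_7]
  1-simplices (24): (24 of them)
  2-simplices (16): (16 of them)

so the chain groups are C_0 ≅ Z^8, C_1 ≅ Z^24, C_2 ≅ Z^16.

∂_1: C_1 → C_0 maps an edge to its endpoints' difference, ∂[p,q] = q − p. For instance
  ∂[v_0,v_6] = [v_6] − [v_0].
The resulting 8×24 matrix has rank 7, and its Smith normal form has invariant factors (1,1,1,1,1,1,1).

The boundary map ∂_2: C_2 → C_1 sends each 2-simplex [p,q,r] to [q,r] − [p,r] + [p,q]. For instance
  ∂[v_0,v_3,v_4] = [v_3,v_4] − [v_0,v_4] + [v_0,v_3],
  ∂[v_1,v_2,v_4] = [v_2,v_4] − [v_1,v_4] + [v_1,v_2].
The 24×16 boundary matrix has rank 15 and Smith normal form diag(1,1,1,1,1,1,1,1,1,1,1,1,1,1,1).

From H_k ≅ ker(∂_k) / im(∂_{k+1}) we obtain:

  H_2: rank ker ∂_2 − rank ∂_3 = (16 − 15) − 0 = 1, and there is no ∂_3, so H_2 = Z.

(K is a triangulation of the torus T^2.)

H_2 ≅ Z.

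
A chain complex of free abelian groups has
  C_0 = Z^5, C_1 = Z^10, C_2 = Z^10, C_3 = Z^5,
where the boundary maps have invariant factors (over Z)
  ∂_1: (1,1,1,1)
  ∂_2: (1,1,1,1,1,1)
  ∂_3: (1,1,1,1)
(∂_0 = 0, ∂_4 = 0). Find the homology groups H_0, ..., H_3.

H_0 = Z,  H_1 = 0,  H_2 = 0,  H_3 = Z.

H_0: b_0 = 5 − 0 − 4 = 1; torsion from ∂_1 factors > 1: none. So H_0 = Z.
H_1: b_1 = 10 − 4 − 6 = 0; torsion from ∂_2 factors > 1: none. So H_1 = 0.
H_2: b_2 = 10 − 6 − 4 = 0; torsion from ∂_3 factors > 1: none. So H_2 = 0.
H_3: b_3 = 5 − 4 − 0 = 1; torsion from ∂_4 factors > 1: none. So H_3 = Z.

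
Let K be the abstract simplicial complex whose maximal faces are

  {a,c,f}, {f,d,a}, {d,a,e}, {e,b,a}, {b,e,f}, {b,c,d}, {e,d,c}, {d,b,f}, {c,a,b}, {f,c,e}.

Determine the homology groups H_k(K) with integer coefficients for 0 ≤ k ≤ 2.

Order the vertices as a < b < c < d < e < f. Listing each simplex with vertices in this order, K has dimension 2 with simplices:

  0-simplices (6): a, b, c, d, e, f
  1-simplices (15): ab, ac, ad, ae, af, bc, bd, be, bf, cd, ce, cf, de, df, ef
  2-simplices (10): abc, abe, acf, ade, adf, bcd, bdf, bef, cde, cef

so the chain groups are C_0 ≅ Z^6, C_1 ≅ Z^15, C_2 ≅ Z^10.

Boundary ∂_1: C_1 → C_0 sends each edge [p,q] (with p < q) to q − p. For instance
  ∂ad = d − a.
This gives a 6×15 integer matrix of rank 5; reducing to Smith normal form yields diagonal entries (1,1,1,1,1).

∂_2: C_2 → C_1 acts by ∂[p,q,r] = [q,r] − [p,r] + [p,q]. For instance
  ∂cde = de − ce + cd,
  ∂adf = df − af + ad.
This gives a 15×10 integer matrix of rank 10; reducing to Smith normal form yields diagonal entries (1,1,1,1,1,1,1,1,1,2).

Computing H_k = (kernel of ∂_k) / (image of ∂_{k+1}):

  H_0: rank C_0 − rank ∂_1 = 6 − 5 = 1, and the invariant factors of ∂_1 are all 1, so H_0 ≅ Z.
  H_1: rank ker ∂_1 − rank ∂_2 = (15 − 5) − 10 = 0, and ∂_2 has invariant factor 2 > 1, so H_1 ≅ Z/2Z.
  H_2: rank ker ∂_2 − rank ∂_3 = (10 − 10) − 0 = 0, and there is no ∂_3, so H_2 ≅ 0.

H_0 = Z,  H_1 = Z/2Z,  H_2 = 0.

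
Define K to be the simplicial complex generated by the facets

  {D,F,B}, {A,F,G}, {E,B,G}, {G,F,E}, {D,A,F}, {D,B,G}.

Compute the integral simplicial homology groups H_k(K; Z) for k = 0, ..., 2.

H_0 = Z,  H_1 = Z,  H_2 = 0.

Take the total order A < B < D < E < F < G on the vertex set. Then K (dimension 2) consists of the simplices:

  0-simplices (6): A, B, D, E, F, G
  1-simplices (12): AD, AF, AG, BD, BE, BF, BG, DF, DG, EF, EG, FG
  2-simplices (6): ADF, AFG, BDF, BDG, BEG, EFG

Hence C_0 ≅ Z^6, C_1 ≅ Z^12, C_2 ≅ Z^6.

∂_1: C_1 → C_0 maps an edge to its endpoints' difference, ∂[p,q] = q − p. For instance
  ∂EG = G − E.
This gives a 6×12 integer matrix of rank 5; reducing to Smith normal form yields diagonal entries (1,1,1,1,1).

∂_2: C_2 → C_1 acts by ∂[p,q,r] = [q,r] − [p,r] + [p,q]. For instance
  ∂BDF = DF − BF + BD,
  ∂BDG = DG − BG + BD.
The resulting 12×6 matrix has rank 6, and its Smith normal form has invariant factors (1,1,1,1,1,1).

Reading off H_k = ker ∂_k / im ∂_{k+1}:

  H_0: rank C_0 − rank ∂_1 = 6 − 5 = 1, and the invariant factors of ∂_1 are all 1, so H_0 ≅ Z.
  H_1: rank ker ∂_1 − rank ∂_2 = (12 − 5) − 6 = 1, and the invariant factors of ∂_2 are all 1, so H_1 ≅ Z.
  H_2: rank ker ∂_2 − rank ∂_3 = (6 − 6) − 0 = 0, and there is no ∂_3, so H_2 ≅ 0.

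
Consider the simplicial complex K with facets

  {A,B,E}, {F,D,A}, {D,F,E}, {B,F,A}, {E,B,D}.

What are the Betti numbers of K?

b_0 = 1, b_1 = 1, b_2 = 0.

Fix the vertex order A < B < D < E < F and write every simplex with vertices in increasing order. Then dim K = 2 and the simplices of K are:

  0-simplices (5): A, B, D, E, F
  1-simplices (10): AB, AD, AE, AF, BD, BE, BF, DE, DF, EF
  2-simplices (5): ABE, ABF, ADF, BDE, DEF

giving chain groups C_0 ≅ Z^5, C_1 ≅ Z^10, C_2 ≅ Z^5.

∂_1: C_1 → C_0 sends each edge [p,q] (with p < q) to q − p. For instance
  ∂BD = D − B.
As a 5×10 matrix over Z this has rank 4, with invariant factors (1,1,1,1).

Boundary ∂_2: C_2 → C_1 maps a triangle to the signed sum of its edges. For instance
  ∂DEF = EF − DF + DE,
  ∂ABF = BF − AF + AB.
The 10×5 boundary matrix has rank 5 and Smith normal form diag(1,1,1,1,1).

Reading off H_k = ker ∂_k / im ∂_{k+1}:

  H_0: rank C_0 − rank ∂_1 = 5 − 4 = 1, and the invariant factors of ∂_1 are all 1, so H_0 = Z.
  H_1: rank ker ∂_1 − rank ∂_2 = (10 − 4) − 5 = 1, and the invariant factors of ∂_2 are all 1, so H_1 = Z.
  H_2: rank ker ∂_2 − rank ∂_3 = (5 − 5) − 0 = 0, and there is no ∂_3, so H_2 = 0.

(K is a triangulation of the Möbius band.)

Hence the Betti numbers are b_0 = 1, b_1 = 1, b_2 = 0.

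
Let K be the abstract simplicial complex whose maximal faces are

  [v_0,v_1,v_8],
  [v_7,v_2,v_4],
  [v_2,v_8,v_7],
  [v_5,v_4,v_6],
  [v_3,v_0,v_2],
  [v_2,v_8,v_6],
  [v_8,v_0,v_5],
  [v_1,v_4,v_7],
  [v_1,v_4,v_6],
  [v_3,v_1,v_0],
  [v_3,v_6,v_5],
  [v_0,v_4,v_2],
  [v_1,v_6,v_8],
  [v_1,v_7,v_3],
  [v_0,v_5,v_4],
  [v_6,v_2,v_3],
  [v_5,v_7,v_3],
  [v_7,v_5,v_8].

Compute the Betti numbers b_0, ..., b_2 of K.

b_0 = 1, b_1 = 2, b_2 = 1.

We work with the vertex ordering v_0 < v_1 < v_2 < v_3 < v_4 < v_5 < v_6 < v_7 < v_8. The simplices of K, each written with vertices in increasing order, are:

  0-simplices (9): [v_0], [v_1], [v_2], [v_3], [v_4], [v_5], [v_6], [v_7], [v_8]
  1-simplices (27): (27 of them)
  2-simplices (18): (18 of them)

so the chain groups are C_0 ≅ Z^9, C_1 ≅ Z^27, C_2 ≅ Z^18.

The boundary map ∂_1: C_1 → C_0 maps an edge to its endpoints' difference, ∂[p,q] = q − p. For instance
  ∂[v_2,v_7] = [v_7] − [v_2].
The resulting 9×27 matrix has rank 8, and its Smith normal form has invariant factors (1,1,1,1,1,1,1,1).

Boundary ∂_2: C_2 → C_1 acts by ∂[p,q,r] = [q,r] − [p,r] + [p,q]. For instance
  ∂[v_3,v_5,v_7] = [v_5,v_7] − [v_3,v_7] + [v_3,v_5],
  ∂[v_0,v_2,v_4] = [v_2,v_4] − [v_0,v_4] + [v_0,v_2].
This gives a 27×18 integer matrix of rank 17; reducing to Smith normal form yields diagonal entries (1,1,1,1,1,1,1,1,1,1,1,1,1,1,1,1,1).

Reading off H_k = ker ∂_k / im ∂_{k+1}:

  H_0: rank C_0 − rank ∂_1 = 9 − 8 = 1, and the invariant factors of ∂_1 are all 1, so H_0 = Z.
  H_1: rank ker ∂_1 − rank ∂_2 = (27 − 8) − 17 = 2, and the invariant factors of ∂_2 are all 1, so H_1 = Z^2.
  H_2: rank ker ∂_2 − rank ∂_3 = (18 − 17) − 0 = 1, and there is no ∂_3, so H_2 = Z.

As a check, the Euler characteristic is 9 − 27 + 18 = 0, which agrees with 1 − 2 + 1 = 0.

Hence the Betti numbers are b_0 = 1, b_1 = 2, b_2 = 1.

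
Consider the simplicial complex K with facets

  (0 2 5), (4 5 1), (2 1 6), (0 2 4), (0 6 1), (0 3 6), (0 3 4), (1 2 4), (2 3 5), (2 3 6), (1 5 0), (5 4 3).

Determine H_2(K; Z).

H_2 = 0.

Take the total order 0 < 1 < 2 < 3 < 4 < 5 < 6 on the vertex set. Then K (dimension 2) consists of the simplices:

  0-simplices (7): [0], [1], [2], [3], [4], [5], [6]
  1-simplices (18): [0,1], [0,2], [0,3], [0,4], [0,5], [0,6], [1,2], [1,4], [1,5], [1,6], [2,3], [2,4], [2,5], [2,6], [3,4], [3,5], [3,6], [4,5]
  2-simplices (12): [0,1,5], [0,1,6], [0,2,4], [0,2,5], [0,3,4], [0,3,6], [1,2,4], [1,2,6], [1,4,5], [2,3,5], [2,3,6], [3,4,5]

so the chain groups are C_0 ≅ Z^7, C_1 ≅ Z^18, C_2 ≅ Z^12.

∂_1: C_1 → C_0 is given by ∂[p,q] = [q] − [p].
As a 7×18 matrix over Z this has rank 6, with invariant factors (1,1,1,1,1,1).

The boundary map ∂_2: C_2 → C_1 sends each 2-simplex [p,q,r] to [q,r] − [p,r] + [p,q]. For instance
  ∂[0,3,4] = [3,4] − [0,4] + [0,3],
  ∂[0,1,6] = [1,6] − [0,6] + [0,1].
This gives a 18×12 integer matrix of rank 12; reducing to Smith normal form yields diagonal entries (1,1,1,1,1,1,1,1,1,1,1,2).

Now H_k = ker ∂_k / im ∂_{k+1}, so:

  H_2: rank ker ∂_2 − rank ∂_3 = (12 − 12) − 0 = 0, and there is no ∂_3, so H_2 ≅ 0.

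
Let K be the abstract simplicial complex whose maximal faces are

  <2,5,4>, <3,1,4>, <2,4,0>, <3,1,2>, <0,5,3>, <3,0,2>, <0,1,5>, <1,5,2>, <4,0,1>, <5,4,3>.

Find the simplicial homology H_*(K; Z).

Order the vertices as 0 < 1 < 2 < 3 < 4 < 5. Listing each simplex with vertices in this order, K has dimension 2 with simplices:

  0-simplices (6): [0], [1], [2], [3], [4], [5]
  1-simplices (15): [0,1], [0,2], [0,3], [0,4], [0,5], [1,2], [1,3], [1,4], [1,5], [2,3], [2,4], [2,5], [3,4], [3,5], [4,5]
  2-simplices (10): [0,1,4], [0,1,5], [0,2,3], [0,2,4], [0,3,5], [1,2,3], [1,2,5], [1,3,4], [2,4,5], [3,4,5]

giving chain groups C_0 ≅ Z^6, C_1 ≅ Z^15, C_2 ≅ Z^10.

Boundary ∂_1: C_1 → C_0 maps an edge to its endpoints' difference, ∂[p,q] = q − p.
As a 6×15 matrix over Z this has rank 5, with invariant factors (1,1,1,1,1).

Boundary ∂_2: C_2 → C_1 sends each 2-simplex [p,q,r] to [q,r] − [p,r] + [p,q]. For instance
  ∂[0,2,3] = [2,3] − [0,3] + [0,2],
  ∂[0,1,5] = [1,5] − [0,5] + [0,1].
As a 15×10 matrix over Z this has rank 10, with invariant factors (1,1,1,1,1,1,1,1,1,2).

Reading off H_k = ker ∂_k / im ∂_{k+1}:

  H_0: rank C_0 − rank ∂_1 = 6 − 5 = 1, and the invariant factors of ∂_1 are all 1, so H_0 = Z.
  H_1: rank ker ∂_1 − rank ∂_2 = (15 − 5) − 10 = 0, and ∂_2 has invariant factor 2 > 1, so H_1 = Z/2.
  H_2: rank ker ∂_2 − rank ∂_3 = (10 − 10) − 0 = 0, and there is no ∂_3, so H_2 = 0.

As a check, the Euler characteristic is 6 − 15 + 10 = 1, which agrees with 1 − 0 + 0 = 1.

H_0 ≅ Z,  H_1 ≅ Z/2,  H_2 = 0.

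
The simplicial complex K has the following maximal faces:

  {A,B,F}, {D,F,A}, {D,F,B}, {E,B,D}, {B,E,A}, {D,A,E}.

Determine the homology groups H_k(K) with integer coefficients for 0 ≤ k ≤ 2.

K has 5 vertices, 9 edges, 6 triangles.
rank ∂_0 = 0, rank ∂_1 = 4 ⇒ b_0 = 5 − 0 − 4 = 1; all invariant factors of ∂_1 are 1 so no torsion. So H_0 ≅ Z.
rank ∂_1 = 4, rank ∂_2 = 5 ⇒ b_1 = 9 − 4 − 5 = 0; all invariant factors of ∂_2 are 1 so no torsion. So H_1 ≅ 0.
rank ∂_2 = 5, rank ∂_3 = 0 ⇒ b_2 = 6 − 5 − 0 = 1. So H_2 ≅ Z.

H_0 ≅ Z,  H_1 = 0,  H_2 ≅ Z.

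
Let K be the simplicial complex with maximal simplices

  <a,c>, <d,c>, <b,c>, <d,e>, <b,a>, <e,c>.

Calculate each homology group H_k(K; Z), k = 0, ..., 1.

Fix the vertex order a < b < c < d < e and write every simplex with vertices in increasing order. Then dim K = 1 and the simplices of K are:

  0-simplices (5): a, b, c, d, e
  1-simplices (6): ab, ac, bc, cd, ce, de

Hence C_0 ≅ Z^5, C_1 ≅ Z^6.

The boundary map ∂_1: C_1 → C_0 is given by ∂[p,q] = [q] − [p].
The 5×6 boundary matrix has rank 4 and Smith normal form diag(1,1,1,1).

From H_k ≅ ker(∂_k) / im(∂_{k+1}) we obtain:

  H_0: rank C_0 − rank ∂_1 = 5 − 4 = 1, and the invariant factors of ∂_1 are all 1, so H_0 ≅ Z.
  H_1: rank ker ∂_1 − rank ∂_2 = (6 − 4) − 0 = 2, and there is no ∂_2, so H_1 ≅ Z^2.

H_0 = Z,  H_1 = Z^2.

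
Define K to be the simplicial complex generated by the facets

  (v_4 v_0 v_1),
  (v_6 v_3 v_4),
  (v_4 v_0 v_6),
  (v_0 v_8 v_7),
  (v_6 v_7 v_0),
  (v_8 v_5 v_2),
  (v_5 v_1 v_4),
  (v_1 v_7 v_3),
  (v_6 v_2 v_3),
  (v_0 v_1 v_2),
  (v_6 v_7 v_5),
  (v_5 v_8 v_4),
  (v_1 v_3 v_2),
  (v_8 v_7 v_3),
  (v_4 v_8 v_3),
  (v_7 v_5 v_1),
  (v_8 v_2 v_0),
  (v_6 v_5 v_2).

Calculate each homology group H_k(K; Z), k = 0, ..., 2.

H_0 ≅ Z,  H_1 ≅ Z^2,  H_2 ≅ Z.

We work with the vertex ordering v_0 < v_1 < v_2 < v_3 < v_4 < v_5 < v_6 < v_7 < v_8. The simplices of K, each written with vertices in increasing order, are:

  0-simplices (9): [v_0], [v_1], [v_2], [v_3], [v_4], [v_5], [v_6], [v_7], [v_8]
  1-simplices (27): (27 of them)
  2-simplices (18): (18 of them)

giving chain groups C_0 ≅ Z^9, C_1 ≅ Z^27, C_2 ≅ Z^18.

The boundary map ∂_1: C_1 → C_0 is given by ∂[p,q] = [q] − [p]. For instance
  ∂[v_1,v_3] = [v_3] − [v_1].
The 9×27 boundary matrix has rank 8 and Smith normal form diag(1,1,1,1,1,1,1,1).

Boundary ∂_2: C_2 → C_1 acts by ∂[p,q,r] = [q,r] − [p,r] + [p,q]. For instance
  ∂[v_3,v_7,v_8] = [v_7,v_8] − [v_3,v_8] + [v_3,v_7],
  ∂[v_3,v_4,v_8] = [v_4,v_8] − [v_3,v_8] + [v_3,v_4].
This gives a 27×18 integer matrix of rank 17; reducing to Smith normal form yields diagonal entries (1,1,1,1,1,1,1,1,1,1,1,1,1,1,1,1,1).

Now H_k = ker ∂_k / im ∂_{k+1}, so:

  H_0: rank C_0 − rank ∂_1 = 9 − 8 = 1, and the invariant factors of ∂_1 are all 1, so H_0 ≅ Z.
  H_1: rank ker ∂_1 − rank ∂_2 = (27 − 8) − 17 = 2, and the invariant factors of ∂_2 are all 1, so H_1 ≅ Z^2.
  H_2: rank ker ∂_2 − rank ∂_3 = (18 − 17) − 0 = 1, and there is no ∂_3, so H_2 ≅ Z.

As a check, the Euler characteristic is 9 − 27 + 18 = 0, which agrees with 1 − 2 + 1 = 0.
(K is a triangulation of the torus T^2.)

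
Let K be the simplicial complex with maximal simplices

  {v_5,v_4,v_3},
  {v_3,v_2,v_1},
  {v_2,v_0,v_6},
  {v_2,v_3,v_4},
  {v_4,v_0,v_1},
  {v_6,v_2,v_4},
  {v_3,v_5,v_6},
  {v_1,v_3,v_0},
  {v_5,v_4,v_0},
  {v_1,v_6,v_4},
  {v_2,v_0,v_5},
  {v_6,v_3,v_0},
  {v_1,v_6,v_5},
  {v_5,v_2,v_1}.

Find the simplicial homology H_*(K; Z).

Fix the vertex order v_0 < v_1 < v_2 < v_3 < v_4 < v_5 < v_6 and write every simplex with vertices in increasing order. Then dim K = 2 and the simplices of K are:

  0-simplices (7): [v_0], [v_1], [v_2], [v_3], [v_4], [v_5], [v_6]
  1-simplices (21): (21 of them)
  2-simplices (14): (14 of them)

giving chain groups C_0 ≅ Z^7, C_1 ≅ Z^21, C_2 ≅ Z^14.

∂_1: C_1 → C_0 sends each edge [p,q] (with p < q) to q − p. For instance
  ∂[v_0,v_4] = [v_4] − [v_0].
This gives a 7×21 integer matrix of rank 6; reducing to Smith normal form yields diagonal entries (1,1,1,1,1,1).

Boundary ∂_2: C_2 → C_1 maps a triangle to the signed sum of its edges. For instance
  ∂[v_0,v_4,v_5] = [v_4,v_5] − [v_0,v_5] + [v_0,v_4],
  ∂[v_1,v_4,v_6] = [v_4,v_6] − [v_1,v_6] + [v_1,v_4].
The resulting 21×14 matrix has rank 13, and its Smith normal form has invariant factors (1,1,1,1,1,1,1,1,1,1,1,1,1).

Computing H_k = (kernel of ∂_k) / (image of ∂_{k+1}):

  H_0: rank C_0 − rank ∂_1 = 7 − 6 = 1, and the invariant factors of ∂_1 are all 1, so H_0 ≅ Z.
  H_1: rank ker ∂_1 − rank ∂_2 = (21 − 6) − 13 = 2, and the invariant factors of ∂_2 are all 1, so H_1 ≅ Z^2.
  H_2: rank ker ∂_2 − rank ∂_3 = (14 − 13) − 0 = 1, and there is no ∂_3, so H_2 ≅ Z.

(K is a triangulation of the torus T^2.)

H_0 ≅ Z,  H_1 ≅ Z^2,  H_2 ≅ Z.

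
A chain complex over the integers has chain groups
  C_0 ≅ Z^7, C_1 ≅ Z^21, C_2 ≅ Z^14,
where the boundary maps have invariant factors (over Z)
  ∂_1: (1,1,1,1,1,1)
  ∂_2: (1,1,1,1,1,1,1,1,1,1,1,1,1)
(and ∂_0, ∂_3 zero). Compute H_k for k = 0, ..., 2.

H_0 = Z,  H_1 = Z^2,  H_2 = Z.

H_0: b_0 = 7 − 0 − 6 = 1; torsion from ∂_1 factors > 1: none. So H_0 = Z.
H_1: b_1 = 21 − 6 − 13 = 2; torsion from ∂_2 factors > 1: none. So H_1 = Z^2.
H_2: b_2 = 14 − 13 − 0 = 1; torsion from ∂_3 factors > 1: none. So H_2 = Z.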